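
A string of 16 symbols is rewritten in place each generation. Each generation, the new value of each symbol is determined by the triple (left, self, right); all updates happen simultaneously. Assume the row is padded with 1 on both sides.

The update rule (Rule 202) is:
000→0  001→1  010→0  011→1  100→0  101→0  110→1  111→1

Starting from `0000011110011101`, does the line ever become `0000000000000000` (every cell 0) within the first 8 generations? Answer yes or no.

no

generation 1: 0000111110111101
generation 2: 0001111110111101
generation 3: 0011111110111101
generation 4: 0111111110111101
generation 5: 0111111110111101  (fixed point — unchanged through generation 8)
generation 8 is 0111111110111101, still not uniform 0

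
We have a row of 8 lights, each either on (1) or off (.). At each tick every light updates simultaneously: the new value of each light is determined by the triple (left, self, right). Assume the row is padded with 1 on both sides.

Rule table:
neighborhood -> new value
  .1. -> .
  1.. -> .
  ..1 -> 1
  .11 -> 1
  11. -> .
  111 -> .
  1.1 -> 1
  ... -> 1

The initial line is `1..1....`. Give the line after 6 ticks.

11..11.1

..1..111
.1..11..
1..11..1
..11..11
.11..11.
11..11.1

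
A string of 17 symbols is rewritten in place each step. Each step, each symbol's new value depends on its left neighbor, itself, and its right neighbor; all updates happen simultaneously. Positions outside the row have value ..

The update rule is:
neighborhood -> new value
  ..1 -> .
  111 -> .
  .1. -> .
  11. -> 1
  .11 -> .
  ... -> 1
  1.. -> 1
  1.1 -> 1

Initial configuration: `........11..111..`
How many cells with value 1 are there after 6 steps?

step 1: 1111111..11...111
step 2: ......11..111...1
step 3: 11111..11...111..
step 4: ....11..111...111
step 5: 111..11...111...1
step 6: ..11..111...111..
count of 1: 8

8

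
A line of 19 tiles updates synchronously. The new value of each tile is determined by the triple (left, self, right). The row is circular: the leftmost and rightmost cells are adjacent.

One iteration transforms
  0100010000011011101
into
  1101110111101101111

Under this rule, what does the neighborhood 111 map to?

At position 15 the neighborhood is 111; the next row has 1 there.

1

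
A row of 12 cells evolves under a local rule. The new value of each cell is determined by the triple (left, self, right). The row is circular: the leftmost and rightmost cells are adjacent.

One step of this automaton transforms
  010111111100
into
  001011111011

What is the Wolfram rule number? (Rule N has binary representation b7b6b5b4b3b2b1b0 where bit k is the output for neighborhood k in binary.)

177

position 4: 111 → 1  (bit 7 = 1)
position 9: 110 → 0  (bit 6 = 0)
position 2: 101 → 1  (bit 5 = 1)
position 10: 100 → 1  (bit 4 = 1)
position 3: 011 → 0  (bit 3 = 0)
position 1: 010 → 0  (bit 2 = 0)
position 0: 001 → 0  (bit 1 = 0)
position 11: 000 → 1  (bit 0 = 1)
bits b7..b0 = 10110001 = 177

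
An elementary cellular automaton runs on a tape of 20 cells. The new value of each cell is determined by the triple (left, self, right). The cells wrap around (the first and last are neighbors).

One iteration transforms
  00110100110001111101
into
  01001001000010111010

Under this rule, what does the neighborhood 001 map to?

1

At position 1 the neighborhood is 001; the next row has 1 there.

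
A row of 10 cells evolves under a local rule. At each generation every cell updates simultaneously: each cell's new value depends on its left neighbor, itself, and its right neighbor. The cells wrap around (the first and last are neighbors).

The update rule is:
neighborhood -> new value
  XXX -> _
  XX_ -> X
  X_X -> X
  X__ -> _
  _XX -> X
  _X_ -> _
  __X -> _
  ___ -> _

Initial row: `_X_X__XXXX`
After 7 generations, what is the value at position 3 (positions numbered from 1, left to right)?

generation 1: X_X___X__X
generation 2: XX_______X
generation 3: _X_______X
generation 4: X_________
generation 5: __________
generation 6: __________  (fixed point — unchanged through generation 7)
position 3 holds _

_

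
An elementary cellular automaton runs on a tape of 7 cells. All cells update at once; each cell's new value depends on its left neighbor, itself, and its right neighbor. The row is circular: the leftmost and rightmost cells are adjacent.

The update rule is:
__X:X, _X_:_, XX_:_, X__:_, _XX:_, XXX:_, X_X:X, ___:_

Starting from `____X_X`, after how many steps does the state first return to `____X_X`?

___X_X_
__X_X__
_X_X___
X_X____
_X____X
X____X_
____X_X

7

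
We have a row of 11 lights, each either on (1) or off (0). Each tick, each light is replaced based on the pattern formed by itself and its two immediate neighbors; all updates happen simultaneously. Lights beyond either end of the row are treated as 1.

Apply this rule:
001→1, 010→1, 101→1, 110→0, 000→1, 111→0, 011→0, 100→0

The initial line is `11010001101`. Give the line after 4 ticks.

tick 1: 00110110010
tick 2: 01001000111
tick 3: 11011011000
tick 4: 00100100011

00100100011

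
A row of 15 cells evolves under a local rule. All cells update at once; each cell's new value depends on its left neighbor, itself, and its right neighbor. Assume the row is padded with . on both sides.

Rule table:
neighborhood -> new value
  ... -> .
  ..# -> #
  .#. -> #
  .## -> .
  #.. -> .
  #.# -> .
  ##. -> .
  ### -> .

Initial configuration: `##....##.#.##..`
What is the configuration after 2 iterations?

.....#...#.....
....##..##.....

....##..##.....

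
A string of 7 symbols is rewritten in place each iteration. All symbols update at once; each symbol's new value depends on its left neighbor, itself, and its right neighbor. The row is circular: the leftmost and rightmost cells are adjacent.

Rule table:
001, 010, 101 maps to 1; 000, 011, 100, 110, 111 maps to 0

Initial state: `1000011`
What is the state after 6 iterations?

0000100
0001100
0010000
0110000
1000000
1000001

1000001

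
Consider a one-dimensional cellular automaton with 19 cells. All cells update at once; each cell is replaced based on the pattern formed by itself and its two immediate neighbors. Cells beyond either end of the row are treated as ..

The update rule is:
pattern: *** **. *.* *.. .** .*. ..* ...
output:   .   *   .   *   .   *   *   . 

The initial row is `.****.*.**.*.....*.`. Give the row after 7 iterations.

iteration 1: *...*.*..*.**...***
iteration 2: **.**.****..**.*..*
iteration 3: .*..*....***.*.****
iteration 4: ******..*..*.*....*
iteration 5: .....*******.**..**
iteration 6: ....*......*..***.*
iteration 7: ...***....****..*.*

...***....****..*.*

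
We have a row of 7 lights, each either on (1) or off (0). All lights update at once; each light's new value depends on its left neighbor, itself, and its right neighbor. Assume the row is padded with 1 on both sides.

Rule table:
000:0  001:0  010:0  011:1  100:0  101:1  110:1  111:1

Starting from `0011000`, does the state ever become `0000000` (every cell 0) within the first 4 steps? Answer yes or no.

no

step 1: 0011000  (fixed point — unchanged through step 4)
step 4 is 0011000, still not uniform 0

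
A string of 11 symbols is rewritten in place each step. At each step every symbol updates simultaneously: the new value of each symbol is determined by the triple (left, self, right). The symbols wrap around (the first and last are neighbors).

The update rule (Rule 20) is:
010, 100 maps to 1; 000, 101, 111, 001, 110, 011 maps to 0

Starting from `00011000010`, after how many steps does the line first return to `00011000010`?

22

00000100011
10000110000
11000001000
00100001100
00110000010
00001000011
10001100000
11000010000
00100011000
00110000100
00001000110
00001100001
10000010001
01000011000
01100000100
00010000110
00011000001
10000100001
01000110000
01100001000
00010001100
00011000010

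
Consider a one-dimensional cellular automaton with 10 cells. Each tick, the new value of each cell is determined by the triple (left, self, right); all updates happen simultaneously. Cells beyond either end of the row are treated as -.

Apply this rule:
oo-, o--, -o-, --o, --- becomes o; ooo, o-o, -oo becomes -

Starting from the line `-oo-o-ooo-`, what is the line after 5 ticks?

o------o-o

o-o-o---oo
o-o-oooo-o
o-o----o-o
o-oooooo-o
o------o-o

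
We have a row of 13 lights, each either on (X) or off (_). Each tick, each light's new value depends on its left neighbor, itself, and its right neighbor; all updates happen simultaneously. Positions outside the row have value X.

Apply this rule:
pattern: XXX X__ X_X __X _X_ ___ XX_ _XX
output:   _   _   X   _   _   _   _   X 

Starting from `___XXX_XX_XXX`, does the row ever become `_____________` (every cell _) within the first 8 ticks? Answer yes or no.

tick 1: ___X__XX_XX__
tick 2: ______X_XX___
tick 3: _______XX____
tick 4: _______X_____
tick 5: _____________
all cells are _ at tick 5

yes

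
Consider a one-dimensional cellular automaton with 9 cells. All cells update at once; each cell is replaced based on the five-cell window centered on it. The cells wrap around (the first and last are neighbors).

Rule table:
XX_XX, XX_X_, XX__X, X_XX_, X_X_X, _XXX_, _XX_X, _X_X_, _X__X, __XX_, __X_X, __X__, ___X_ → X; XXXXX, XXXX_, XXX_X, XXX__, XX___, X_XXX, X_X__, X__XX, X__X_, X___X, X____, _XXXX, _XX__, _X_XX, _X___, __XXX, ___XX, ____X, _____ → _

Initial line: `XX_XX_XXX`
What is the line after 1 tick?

__XXXX___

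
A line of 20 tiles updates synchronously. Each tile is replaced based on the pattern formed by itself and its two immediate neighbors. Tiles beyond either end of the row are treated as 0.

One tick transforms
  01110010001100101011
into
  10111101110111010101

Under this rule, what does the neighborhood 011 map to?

0

At position 1 the neighborhood is 011; the next row has 0 there.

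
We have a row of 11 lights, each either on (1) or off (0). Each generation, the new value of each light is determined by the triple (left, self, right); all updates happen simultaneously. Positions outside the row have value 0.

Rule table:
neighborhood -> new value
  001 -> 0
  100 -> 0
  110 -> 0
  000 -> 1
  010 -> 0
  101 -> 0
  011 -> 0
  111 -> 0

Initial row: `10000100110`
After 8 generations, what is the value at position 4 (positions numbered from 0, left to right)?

0

00110000000
10000111111
00110000000  (repeats generation 1; period 2)
generation 8: 10000111111
position 4 holds 0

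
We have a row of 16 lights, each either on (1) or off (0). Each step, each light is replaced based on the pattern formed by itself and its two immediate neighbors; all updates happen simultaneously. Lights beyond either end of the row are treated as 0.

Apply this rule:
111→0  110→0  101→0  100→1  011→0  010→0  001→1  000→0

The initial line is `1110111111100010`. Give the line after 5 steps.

step 1: 0000000000010101
step 2: 0000000000100000
step 3: 0000000001010000
step 4: 0000000010001000
step 5: 0000000101010100

0000000101010100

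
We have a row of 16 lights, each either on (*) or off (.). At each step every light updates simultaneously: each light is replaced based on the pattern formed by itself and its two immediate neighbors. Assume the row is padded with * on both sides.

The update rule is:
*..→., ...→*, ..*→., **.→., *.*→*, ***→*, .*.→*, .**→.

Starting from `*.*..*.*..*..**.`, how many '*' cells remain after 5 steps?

8

.**..***..*....*
*.....*...*.**..
..***.*.*.**....
...*.*****...**.
.*.**.***..*...*
count of *: 8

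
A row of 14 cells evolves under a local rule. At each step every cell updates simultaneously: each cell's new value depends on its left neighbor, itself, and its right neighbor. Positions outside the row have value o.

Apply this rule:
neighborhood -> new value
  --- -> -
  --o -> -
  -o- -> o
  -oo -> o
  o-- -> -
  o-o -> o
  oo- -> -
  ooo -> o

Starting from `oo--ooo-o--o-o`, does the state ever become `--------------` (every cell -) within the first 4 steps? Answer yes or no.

o---oo-oo--ooo
----o-oo---ooo
----ooo----ooo
----oo-----ooo
step 4 is ----oo-----ooo, still not uniform -

no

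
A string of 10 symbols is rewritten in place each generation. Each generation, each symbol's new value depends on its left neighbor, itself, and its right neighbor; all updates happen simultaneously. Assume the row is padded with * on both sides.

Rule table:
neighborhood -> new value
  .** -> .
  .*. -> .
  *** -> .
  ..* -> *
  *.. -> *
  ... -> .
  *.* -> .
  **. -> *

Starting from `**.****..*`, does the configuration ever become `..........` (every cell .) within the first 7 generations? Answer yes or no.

no

.*....***.
..*..*..*.
**.**.**..
.*..*..***
..**.**...
**.*..**.*
.*..**.*..
generation 7 is .*..**.*.., still not uniform .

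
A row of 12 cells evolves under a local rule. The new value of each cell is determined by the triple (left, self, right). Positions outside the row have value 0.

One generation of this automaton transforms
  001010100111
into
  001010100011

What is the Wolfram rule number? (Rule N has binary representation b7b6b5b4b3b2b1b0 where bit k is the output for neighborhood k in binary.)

196

position 10: 111 → 1  (bit 7 = 1)
position 11: 110 → 1  (bit 6 = 1)
position 3: 101 → 0  (bit 5 = 0)
position 7: 100 → 0  (bit 4 = 0)
position 9: 011 → 0  (bit 3 = 0)
position 2: 010 → 1  (bit 2 = 1)
position 1: 001 → 0  (bit 1 = 0)
position 0: 000 → 0  (bit 0 = 0)
bits b7..b0 = 11000100 = 196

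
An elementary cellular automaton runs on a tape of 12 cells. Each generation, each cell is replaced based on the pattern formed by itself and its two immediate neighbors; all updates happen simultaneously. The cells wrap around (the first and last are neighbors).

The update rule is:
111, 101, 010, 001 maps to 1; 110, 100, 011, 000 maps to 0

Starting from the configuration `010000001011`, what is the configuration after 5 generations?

generation 1: 110000011100
generation 2: 000000101001
generation 3: 000001111011
generation 4: 000010110100
generation 5: 000111001100

000111001100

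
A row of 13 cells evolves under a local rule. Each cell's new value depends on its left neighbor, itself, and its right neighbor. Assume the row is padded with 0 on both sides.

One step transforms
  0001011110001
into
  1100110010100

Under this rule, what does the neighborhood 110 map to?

At position 8 the neighborhood is 110; the next row has 1 there.

1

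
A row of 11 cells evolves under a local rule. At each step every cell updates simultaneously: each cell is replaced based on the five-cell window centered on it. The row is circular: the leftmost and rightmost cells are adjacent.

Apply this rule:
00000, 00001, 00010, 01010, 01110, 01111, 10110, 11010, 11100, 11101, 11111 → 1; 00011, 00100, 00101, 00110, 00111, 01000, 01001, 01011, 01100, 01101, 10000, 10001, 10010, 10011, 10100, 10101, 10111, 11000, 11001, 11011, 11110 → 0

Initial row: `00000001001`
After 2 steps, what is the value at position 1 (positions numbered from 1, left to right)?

00111110000
10011010011
position 1 holds 1

1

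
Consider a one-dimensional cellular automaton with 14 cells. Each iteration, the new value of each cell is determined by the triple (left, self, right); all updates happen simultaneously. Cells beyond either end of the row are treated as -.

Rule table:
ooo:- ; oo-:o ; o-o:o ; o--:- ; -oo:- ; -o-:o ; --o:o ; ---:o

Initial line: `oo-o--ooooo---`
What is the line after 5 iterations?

--oooooo--o-oo

-ooo-o----o-oo
o--ooo-ooooo-o
o-o--oo----ooo
ooo-o-o-ooo--o
--oooooo--o-oo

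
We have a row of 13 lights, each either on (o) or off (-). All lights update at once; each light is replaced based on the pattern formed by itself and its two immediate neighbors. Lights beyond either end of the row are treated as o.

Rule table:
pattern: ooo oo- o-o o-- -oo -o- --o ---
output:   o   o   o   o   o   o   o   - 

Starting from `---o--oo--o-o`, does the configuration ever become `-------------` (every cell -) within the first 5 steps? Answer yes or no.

no

step 1: o-ooooooooooo
step 2: ooooooooooooo
step 3: ooooooooooooo  (fixed point — unchanged through step 5)
step 5 is ooooooooooooo, still not uniform -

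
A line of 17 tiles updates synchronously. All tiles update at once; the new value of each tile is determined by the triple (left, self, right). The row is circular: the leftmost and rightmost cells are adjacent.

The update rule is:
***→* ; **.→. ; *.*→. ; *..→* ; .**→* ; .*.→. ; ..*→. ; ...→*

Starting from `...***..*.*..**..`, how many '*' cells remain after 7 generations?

generation 1: **.**.*....*.*.**
generation 2: *..*...***.....**
generation 3: .*..**.**.****.**
generation 4: ..*.*..*..***..*.
generation 5: *....*..*.**.*..*
generation 6: .***..*...*...*.*
generation 7: .**.*..**..**....
count of *: 7

7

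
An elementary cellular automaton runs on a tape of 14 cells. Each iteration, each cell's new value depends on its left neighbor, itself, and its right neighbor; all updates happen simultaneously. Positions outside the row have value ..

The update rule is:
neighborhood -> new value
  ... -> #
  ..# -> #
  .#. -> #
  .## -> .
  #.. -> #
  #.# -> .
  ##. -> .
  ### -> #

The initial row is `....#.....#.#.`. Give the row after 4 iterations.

###########.##
.#########....
#.#######.####
#..#####...##.

#..#####...##.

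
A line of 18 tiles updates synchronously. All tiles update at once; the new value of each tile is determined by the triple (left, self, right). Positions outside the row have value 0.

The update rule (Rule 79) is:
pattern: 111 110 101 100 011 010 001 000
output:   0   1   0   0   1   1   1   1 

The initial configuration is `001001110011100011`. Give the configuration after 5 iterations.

101011010110101011

111011010110101111
101011010110101001
101011010110101011
101011010110101011  (fixed point — unchanged through iteration 5)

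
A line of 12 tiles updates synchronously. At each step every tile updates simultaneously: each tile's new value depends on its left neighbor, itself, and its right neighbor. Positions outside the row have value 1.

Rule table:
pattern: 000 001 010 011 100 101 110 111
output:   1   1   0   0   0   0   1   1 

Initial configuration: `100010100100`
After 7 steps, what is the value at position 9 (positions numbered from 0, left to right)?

101100001001
100101110010
101000110100
100011010001
101101000110
100100011010
101001101000
position 9 holds 0

0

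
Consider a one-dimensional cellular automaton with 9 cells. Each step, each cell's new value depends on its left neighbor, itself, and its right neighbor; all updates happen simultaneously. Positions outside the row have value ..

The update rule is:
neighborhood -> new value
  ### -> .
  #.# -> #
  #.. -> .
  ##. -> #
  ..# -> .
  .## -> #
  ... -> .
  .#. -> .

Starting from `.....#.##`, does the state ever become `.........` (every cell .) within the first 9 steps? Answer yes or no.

yes

......###
......#.#
.......#.
.........
all cells are . at step 4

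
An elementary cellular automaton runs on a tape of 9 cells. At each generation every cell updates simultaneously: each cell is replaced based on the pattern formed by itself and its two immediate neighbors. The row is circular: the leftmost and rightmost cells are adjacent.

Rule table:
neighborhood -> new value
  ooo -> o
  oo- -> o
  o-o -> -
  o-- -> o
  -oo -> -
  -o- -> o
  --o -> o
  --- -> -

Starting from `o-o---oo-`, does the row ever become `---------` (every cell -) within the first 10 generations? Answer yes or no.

o-oo-o-o-
o--o-o-o-
oooo-o-o-
-ooo-o-o-
o-oo-o-oo
o--o-o--o
oooo-ooo-
-ooo--oo-
o-oooo-oo
o--ooo--o
generation 10 is o--ooo--o, still not uniform -

no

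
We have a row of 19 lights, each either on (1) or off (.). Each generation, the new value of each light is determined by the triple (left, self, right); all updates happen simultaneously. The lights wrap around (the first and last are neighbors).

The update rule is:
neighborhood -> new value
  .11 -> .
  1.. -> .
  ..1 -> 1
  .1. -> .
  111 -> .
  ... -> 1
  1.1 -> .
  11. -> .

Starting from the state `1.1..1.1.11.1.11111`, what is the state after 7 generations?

.......1...........

....1..............
1111..1111111111111
.....1.............
11111..111111111111
......1............
111111..11111111111
.......1...........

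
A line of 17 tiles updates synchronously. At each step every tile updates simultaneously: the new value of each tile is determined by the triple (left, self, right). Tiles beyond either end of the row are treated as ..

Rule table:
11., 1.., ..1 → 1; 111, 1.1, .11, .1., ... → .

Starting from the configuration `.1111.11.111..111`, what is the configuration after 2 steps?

.1.1.11.1.1..111.

1...1..1...111..1
.1.1.11.1.1..111.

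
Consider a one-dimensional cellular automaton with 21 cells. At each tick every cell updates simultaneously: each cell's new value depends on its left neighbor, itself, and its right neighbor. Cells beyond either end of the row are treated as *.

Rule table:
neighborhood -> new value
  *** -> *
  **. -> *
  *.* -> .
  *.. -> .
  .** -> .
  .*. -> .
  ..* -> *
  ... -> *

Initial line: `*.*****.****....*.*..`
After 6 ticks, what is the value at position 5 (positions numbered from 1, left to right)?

tick 1: *..****..***.***....*
tick 2: *.*.***.*.**..**.***.
tick 3: *....**....*.*.*..**.
tick 4: *.***.*.***......*.*.
tick 5: *..**....**.*****....
tick 6: *.*.*.***.*..****.***
position 5 holds *

*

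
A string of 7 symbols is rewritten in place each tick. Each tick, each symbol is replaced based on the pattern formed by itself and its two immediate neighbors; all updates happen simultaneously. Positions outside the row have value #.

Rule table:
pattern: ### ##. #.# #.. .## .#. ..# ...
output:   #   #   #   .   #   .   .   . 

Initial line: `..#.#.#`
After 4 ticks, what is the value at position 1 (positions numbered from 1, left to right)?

...#.##
....###
....###  (fixed point — unchanged through tick 4)
position 1 holds .

.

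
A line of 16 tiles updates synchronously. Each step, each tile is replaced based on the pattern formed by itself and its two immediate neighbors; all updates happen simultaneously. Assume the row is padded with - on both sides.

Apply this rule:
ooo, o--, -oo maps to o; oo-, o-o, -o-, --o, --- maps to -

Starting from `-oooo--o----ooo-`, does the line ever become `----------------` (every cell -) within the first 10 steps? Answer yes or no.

no

-ooo-o--o---oo-o
-oo---o--o--o---
-o-o---o--o--o--
----o---o--o--o-
-----o---o--o--o
------o---o--o--
-------o---o--o-
--------o---o--o
---------o---o--
----------o---o-
step 10 is ----------o---o-, still not uniform -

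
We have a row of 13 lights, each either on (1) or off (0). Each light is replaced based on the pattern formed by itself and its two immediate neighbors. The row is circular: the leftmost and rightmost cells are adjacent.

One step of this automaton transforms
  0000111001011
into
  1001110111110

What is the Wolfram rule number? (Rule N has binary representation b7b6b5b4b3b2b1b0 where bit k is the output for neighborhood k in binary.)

190

position 5: 111 → 1  (bit 7 = 1)
position 6: 110 → 0  (bit 6 = 0)
position 10: 101 → 1  (bit 5 = 1)
position 0: 100 → 1  (bit 4 = 1)
position 4: 011 → 1  (bit 3 = 1)
position 9: 010 → 1  (bit 2 = 1)
position 3: 001 → 1  (bit 1 = 1)
position 1: 000 → 0  (bit 0 = 0)
bits b7..b0 = 10111110 = 190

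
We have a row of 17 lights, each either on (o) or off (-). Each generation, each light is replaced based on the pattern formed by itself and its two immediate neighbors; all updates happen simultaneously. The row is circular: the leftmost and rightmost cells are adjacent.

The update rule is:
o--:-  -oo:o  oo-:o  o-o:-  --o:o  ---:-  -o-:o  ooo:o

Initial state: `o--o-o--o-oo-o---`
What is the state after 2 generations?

o-oo-o-oo-oo-o-oo

o-oo-o-oo-oo-o--o
o-oo-o-oo-oo-o-oo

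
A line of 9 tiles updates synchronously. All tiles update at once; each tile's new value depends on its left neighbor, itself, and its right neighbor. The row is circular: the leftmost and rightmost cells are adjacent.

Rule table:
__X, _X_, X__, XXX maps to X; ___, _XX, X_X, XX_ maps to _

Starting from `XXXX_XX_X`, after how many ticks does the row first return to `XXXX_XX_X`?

7

XXX______
_X_X____X
_X_XX__XX
_X___XX__
XXX_X__X_
_X__XXXX_
XXXX_XX_X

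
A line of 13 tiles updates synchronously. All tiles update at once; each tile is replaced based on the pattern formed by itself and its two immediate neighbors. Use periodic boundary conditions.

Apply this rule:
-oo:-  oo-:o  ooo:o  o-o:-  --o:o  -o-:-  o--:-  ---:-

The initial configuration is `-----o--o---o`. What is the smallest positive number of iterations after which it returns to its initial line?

iteration 1: ----o--o---o-
iteration 2: ---o--o---o--
iteration 3: --o--o---o---
iteration 4: -o--o---o----
iteration 5: o--o---o-----
iteration 6: --o---o-----o
iteration 7: -o---o-----o-
iteration 8: o---o-----o--
iteration 9: ---o-----o--o
iteration 10: --o-----o--o-
iteration 11: -o-----o--o--
iteration 12: o-----o--o---
iteration 13: -----o--o---o

13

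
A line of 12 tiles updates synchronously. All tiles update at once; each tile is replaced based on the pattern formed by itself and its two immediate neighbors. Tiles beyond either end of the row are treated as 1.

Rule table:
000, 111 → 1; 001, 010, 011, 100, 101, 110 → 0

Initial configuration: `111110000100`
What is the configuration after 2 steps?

111100110000
111000000110

111000000110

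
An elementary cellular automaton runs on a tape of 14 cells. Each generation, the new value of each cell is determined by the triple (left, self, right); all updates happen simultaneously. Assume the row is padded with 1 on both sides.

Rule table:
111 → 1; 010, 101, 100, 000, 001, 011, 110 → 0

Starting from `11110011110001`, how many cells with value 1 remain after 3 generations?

generation 1: 11100001100000
generation 2: 11000000000000
generation 3: 10000000000000
count of 1: 1

1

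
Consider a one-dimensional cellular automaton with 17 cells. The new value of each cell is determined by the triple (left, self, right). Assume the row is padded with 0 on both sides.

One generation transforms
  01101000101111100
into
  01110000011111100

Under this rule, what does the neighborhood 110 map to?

At position 2 the neighborhood is 110; the next row has 1 there.

1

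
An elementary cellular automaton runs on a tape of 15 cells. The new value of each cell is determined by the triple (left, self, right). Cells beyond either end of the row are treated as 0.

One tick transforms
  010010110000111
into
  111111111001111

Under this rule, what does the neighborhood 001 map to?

1

At position 0 the neighborhood is 001; the next row has 1 there.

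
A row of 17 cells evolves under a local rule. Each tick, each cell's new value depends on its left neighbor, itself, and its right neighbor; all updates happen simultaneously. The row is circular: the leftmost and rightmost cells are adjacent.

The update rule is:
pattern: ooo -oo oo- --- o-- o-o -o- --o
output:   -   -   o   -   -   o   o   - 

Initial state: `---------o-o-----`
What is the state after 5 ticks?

-----------o-----

---------ooo-----
-----------o-----
-----------o-----  (fixed point — unchanged through tick 5)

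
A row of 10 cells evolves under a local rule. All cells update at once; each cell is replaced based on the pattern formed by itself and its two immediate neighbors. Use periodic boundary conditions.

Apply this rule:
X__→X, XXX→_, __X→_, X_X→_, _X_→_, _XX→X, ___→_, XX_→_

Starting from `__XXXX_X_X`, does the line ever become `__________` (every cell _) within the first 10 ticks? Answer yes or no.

tick 1: X_X_______
tick 2: ___X______
tick 3: ____X_____
tick 4: _____X____
tick 5: ______X___
tick 6: _______X__
tick 7: ________X_
tick 8: _________X
tick 9: X_________
tick 10: _X________
tick 10 is _X________, still not uniform _

no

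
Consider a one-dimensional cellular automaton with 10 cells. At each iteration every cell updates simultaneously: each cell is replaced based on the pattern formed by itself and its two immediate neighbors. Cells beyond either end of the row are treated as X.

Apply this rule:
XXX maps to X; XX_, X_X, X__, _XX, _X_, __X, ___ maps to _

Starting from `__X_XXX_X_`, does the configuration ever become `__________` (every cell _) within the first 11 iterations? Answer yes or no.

_____X____
__________
all cells are _ at iteration 2

yes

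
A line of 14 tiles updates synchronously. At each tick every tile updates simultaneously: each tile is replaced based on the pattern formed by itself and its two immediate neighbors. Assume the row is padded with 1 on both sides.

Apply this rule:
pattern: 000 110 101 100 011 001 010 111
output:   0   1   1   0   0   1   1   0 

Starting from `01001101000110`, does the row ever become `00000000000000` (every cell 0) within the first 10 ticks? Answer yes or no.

11010111001011
01111001011100
10001011100101
10011100101110
10100101110011
11101110010100
00110010111101
01010111000110
11111001001011
00001011011100
tick 10 is 00001011011100, still not uniform 0

no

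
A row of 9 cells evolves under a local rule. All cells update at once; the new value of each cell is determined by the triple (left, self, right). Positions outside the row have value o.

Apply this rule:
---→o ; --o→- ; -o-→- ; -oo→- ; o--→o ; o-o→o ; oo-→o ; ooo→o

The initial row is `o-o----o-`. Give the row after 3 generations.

generation 1: oo-ooo--o
generation 2: ooo-ooo--
generation 3: oooo-ooo-

oooo-ooo-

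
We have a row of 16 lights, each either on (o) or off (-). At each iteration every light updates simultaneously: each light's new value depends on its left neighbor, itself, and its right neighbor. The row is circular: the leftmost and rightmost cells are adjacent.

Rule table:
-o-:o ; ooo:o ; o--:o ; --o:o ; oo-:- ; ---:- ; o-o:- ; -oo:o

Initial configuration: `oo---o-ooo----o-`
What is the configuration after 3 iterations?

o-o-oo-oo-o--oo-
o-o-o--o--oooo--
o-o-ooooooooo-oo

o-o-ooooooooo-oo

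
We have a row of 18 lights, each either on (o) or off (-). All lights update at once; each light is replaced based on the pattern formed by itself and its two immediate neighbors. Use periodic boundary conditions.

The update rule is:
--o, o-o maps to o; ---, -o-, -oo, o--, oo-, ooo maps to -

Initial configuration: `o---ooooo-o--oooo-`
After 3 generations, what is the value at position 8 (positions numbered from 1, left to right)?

o

---o-----o--o----o
--o-----o--o----o-
-o-----o--o----o--
position 8 holds o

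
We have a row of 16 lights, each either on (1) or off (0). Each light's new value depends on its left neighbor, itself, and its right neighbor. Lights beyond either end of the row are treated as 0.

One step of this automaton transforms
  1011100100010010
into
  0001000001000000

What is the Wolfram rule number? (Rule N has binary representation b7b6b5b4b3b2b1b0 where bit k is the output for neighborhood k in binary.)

129

position 3: 111 → 1  (bit 7 = 1)
position 4: 110 → 0  (bit 6 = 0)
position 1: 101 → 0  (bit 5 = 0)
position 5: 100 → 0  (bit 4 = 0)
position 2: 011 → 0  (bit 3 = 0)
position 0: 010 → 0  (bit 2 = 0)
position 6: 001 → 0  (bit 1 = 0)
position 9: 000 → 1  (bit 0 = 1)
bits b7..b0 = 10000001 = 129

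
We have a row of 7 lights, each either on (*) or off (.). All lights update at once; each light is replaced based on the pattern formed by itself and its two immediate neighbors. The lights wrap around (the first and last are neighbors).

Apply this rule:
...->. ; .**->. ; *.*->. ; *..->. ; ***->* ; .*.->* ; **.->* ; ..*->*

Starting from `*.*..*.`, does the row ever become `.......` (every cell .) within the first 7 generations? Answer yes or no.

*.*.**.
*.*..*.  (repeats generation 0; period 2)
generation 7: *.*.**.
generation 7 is *.*.**., still not uniform .

no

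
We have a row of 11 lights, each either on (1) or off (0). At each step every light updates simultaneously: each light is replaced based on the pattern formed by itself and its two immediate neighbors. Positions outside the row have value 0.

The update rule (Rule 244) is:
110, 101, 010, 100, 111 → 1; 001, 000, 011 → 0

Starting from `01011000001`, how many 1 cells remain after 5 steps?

5

01101100001
00110110001
00011011001
00001101101
00000110111
count of 1: 5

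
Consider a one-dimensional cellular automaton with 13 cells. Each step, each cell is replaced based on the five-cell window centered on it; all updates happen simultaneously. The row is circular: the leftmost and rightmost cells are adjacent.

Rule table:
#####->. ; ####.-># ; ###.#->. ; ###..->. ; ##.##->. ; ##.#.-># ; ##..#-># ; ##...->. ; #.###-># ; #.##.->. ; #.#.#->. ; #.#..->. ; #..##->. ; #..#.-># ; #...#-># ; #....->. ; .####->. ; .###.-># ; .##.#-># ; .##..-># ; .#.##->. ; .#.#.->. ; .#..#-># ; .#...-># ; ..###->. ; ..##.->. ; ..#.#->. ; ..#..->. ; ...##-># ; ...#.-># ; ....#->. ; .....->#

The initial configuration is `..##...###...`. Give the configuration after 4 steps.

#.#.#.....#.#

step 1: .#.#.##.#...#
step 2: ......##.###.
step 3: .###.#.#.##..
step 4: #.#.#.....#.#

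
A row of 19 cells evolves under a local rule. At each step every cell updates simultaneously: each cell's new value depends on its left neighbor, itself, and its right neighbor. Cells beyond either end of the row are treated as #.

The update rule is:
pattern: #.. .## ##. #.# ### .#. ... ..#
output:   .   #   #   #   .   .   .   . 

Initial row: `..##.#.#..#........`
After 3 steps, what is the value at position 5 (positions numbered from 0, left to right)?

step 1: ..###.#............
step 2: ..#.##.............
step 3: ...###.............
position 5 holds #

#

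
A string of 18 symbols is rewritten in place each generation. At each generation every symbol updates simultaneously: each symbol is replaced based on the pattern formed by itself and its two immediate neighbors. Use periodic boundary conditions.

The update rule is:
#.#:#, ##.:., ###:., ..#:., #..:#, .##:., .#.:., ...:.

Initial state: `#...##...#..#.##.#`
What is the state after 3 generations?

#..#....#...#..#..

.#....#...#..#..#.
..#....#...#..#..#
#..#....#...#..#..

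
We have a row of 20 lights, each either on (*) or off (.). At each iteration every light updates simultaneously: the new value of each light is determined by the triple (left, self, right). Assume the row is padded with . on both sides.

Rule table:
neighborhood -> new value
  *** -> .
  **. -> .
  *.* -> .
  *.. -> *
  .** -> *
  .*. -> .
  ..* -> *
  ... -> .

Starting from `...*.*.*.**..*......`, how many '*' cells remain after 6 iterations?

6

..*......*.**.*.....
.*.*....*..*...*....
*...*..*.**.*.*.*...
.*.*.**..*.......*..
*....*.**.*.....*.*.
.*..*..*...*...*...*
count of *: 6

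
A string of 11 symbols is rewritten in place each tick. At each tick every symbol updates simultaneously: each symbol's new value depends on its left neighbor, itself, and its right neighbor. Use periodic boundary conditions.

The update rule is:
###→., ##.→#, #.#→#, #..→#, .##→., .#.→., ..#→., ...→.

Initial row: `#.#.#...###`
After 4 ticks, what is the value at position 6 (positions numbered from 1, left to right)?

##.#.#.....
.##.#.#....
..##.#.#...
...##.#.#..
position 6 holds .

.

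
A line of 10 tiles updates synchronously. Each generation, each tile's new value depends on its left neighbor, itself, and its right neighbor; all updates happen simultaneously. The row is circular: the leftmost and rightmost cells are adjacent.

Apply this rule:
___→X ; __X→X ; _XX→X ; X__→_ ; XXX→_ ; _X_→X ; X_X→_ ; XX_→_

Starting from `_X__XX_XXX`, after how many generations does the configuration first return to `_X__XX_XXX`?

10

generation 1: _X_XX__X__
generation 2: XX_X__XX_X
generation 3: ___X_XX__X
generation 4: _XXX_X__XX
generation 5: _X___X_XX_
generation 6: XX_XXX_X__
generation 7: X__X___X_X
generation 8: __XX_XXX_X
generation 9: _XX__X___X
generation 10: _X__XX_XXX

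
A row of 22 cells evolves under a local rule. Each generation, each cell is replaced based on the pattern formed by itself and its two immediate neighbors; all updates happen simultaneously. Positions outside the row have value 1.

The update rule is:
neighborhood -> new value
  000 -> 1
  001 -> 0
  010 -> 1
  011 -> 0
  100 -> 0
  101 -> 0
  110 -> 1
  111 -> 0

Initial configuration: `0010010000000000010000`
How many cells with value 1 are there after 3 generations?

generation 1: 0010010111111111010110
generation 2: 0010010000000001010010
generation 3: 0010010111111101010010
count of 1: 12

12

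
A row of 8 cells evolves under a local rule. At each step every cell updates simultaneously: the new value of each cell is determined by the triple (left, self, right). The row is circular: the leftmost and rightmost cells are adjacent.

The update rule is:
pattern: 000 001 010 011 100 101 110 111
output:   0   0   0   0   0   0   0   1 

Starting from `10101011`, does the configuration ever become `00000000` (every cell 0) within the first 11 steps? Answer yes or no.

00000001
00000000
all cells are 0 at step 2

yes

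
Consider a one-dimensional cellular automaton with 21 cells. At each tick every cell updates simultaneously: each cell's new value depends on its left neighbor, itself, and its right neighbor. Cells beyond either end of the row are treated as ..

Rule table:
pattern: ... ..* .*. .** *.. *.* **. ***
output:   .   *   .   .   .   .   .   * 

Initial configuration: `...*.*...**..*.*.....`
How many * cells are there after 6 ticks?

2

tick 1: ..*.....*...*........
tick 2: .*.....*...*.........
tick 3: *.....*...*..........
tick 4: .....*...*...........
tick 5: ....*...*............
tick 6: ...*...*.............
count of *: 2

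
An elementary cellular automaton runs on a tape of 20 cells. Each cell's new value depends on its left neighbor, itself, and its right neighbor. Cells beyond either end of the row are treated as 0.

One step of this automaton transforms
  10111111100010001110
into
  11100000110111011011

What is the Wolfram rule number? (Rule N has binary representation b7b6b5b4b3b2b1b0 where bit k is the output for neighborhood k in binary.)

position 3: 111 → 0  (bit 7 = 0)
position 8: 110 → 1  (bit 6 = 1)
position 1: 101 → 1  (bit 5 = 1)
position 9: 100 → 1  (bit 4 = 1)
position 2: 011 → 1  (bit 3 = 1)
position 0: 010 → 1  (bit 2 = 1)
position 11: 001 → 1  (bit 1 = 1)
position 10: 000 → 0  (bit 0 = 0)
bits b7..b0 = 01111110 = 126

126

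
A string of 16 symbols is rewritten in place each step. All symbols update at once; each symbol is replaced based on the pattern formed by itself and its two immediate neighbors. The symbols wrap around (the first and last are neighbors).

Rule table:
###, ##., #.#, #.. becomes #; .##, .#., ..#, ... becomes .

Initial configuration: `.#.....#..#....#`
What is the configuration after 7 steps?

.#....#.#.....#.

step 1: #.#.....#..#....
step 2: .#.#.....#..#...
step 3: ..#.#.....#..#..
step 4: ...#.#.....#..#.
step 5: ....#.#.....#..#
step 6: #....#.#.....#..
step 7: .#....#.#.....#.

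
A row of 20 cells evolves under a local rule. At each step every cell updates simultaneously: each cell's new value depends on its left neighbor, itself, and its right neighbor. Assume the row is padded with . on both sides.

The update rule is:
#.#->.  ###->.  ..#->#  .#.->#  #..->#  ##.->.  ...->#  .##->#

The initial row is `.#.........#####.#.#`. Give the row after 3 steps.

#############......#

############.....#.#
#...........######.#
#############......#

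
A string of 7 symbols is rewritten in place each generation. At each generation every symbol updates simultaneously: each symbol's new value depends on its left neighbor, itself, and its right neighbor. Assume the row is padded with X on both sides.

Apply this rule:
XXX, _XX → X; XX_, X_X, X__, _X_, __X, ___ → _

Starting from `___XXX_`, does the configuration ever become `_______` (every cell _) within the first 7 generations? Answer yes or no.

___XX__
___X___
_______
all cells are _ at generation 3

yes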